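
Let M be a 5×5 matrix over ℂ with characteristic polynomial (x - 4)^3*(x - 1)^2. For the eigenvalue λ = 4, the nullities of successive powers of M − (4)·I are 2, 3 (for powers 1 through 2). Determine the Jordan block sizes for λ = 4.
Block sizes for λ = 4: [2, 1]

From the dimensions of kernels of powers, the number of Jordan blocks of size at least j is d_j − d_{j−1} where d_j = dim ker(N^j) (with d_0 = 0). Computing the differences gives [2, 1].
The number of blocks of size exactly k is (#blocks of size ≥ k) − (#blocks of size ≥ k + 1), so the partition is: 1 block(s) of size 1, 1 block(s) of size 2.
In nonincreasing order the block sizes are [2, 1].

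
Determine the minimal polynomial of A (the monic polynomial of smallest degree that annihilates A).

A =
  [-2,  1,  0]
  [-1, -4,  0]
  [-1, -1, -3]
x^2 + 6*x + 9

The characteristic polynomial is χ_A(x) = (x + 3)^3, so the eigenvalues are known. The minimal polynomial is
  m_A(x) = Π_λ (x − λ)^{k_λ}
where k_λ is the size of the *largest* Jordan block for λ (equivalently, the smallest k with (A − λI)^k v = 0 for every generalised eigenvector v of λ).

  λ = -3: largest Jordan block has size 2, contributing (x + 3)^2

So m_A(x) = (x + 3)^2 = x^2 + 6*x + 9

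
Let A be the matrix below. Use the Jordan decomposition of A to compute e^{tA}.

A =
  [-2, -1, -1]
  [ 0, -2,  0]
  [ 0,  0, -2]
e^{tA} =
  [exp(-2*t), -t*exp(-2*t), -t*exp(-2*t)]
  [0, exp(-2*t), 0]
  [0, 0, exp(-2*t)]

Strategy: write A = P · J · P⁻¹ where J is a Jordan canonical form, so e^{tA} = P · e^{tJ} · P⁻¹, and e^{tJ} can be computed block-by-block.

A has Jordan form
J =
  [-2,  1,  0]
  [ 0, -2,  0]
  [ 0,  0, -2]
(up to reordering of blocks).

Per-block formulas:
  For a 2×2 Jordan block J_2(-2): exp(t · J_2(-2)) = e^(-2t)·(I + t·N), where N is the 2×2 nilpotent shift.
  For a 1×1 block at λ = -2: exp(t · [-2]) = [e^(-2t)].

After assembling e^{tJ} and conjugating by P, we get:

e^{tA} =
  [exp(-2*t), -t*exp(-2*t), -t*exp(-2*t)]
  [0, exp(-2*t), 0]
  [0, 0, exp(-2*t)]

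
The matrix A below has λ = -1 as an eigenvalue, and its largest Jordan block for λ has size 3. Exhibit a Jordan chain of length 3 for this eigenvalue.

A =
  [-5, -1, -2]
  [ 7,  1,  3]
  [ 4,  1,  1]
A Jordan chain for λ = -1 of length 3:
v_1 = (1, -2, -1)ᵀ
v_2 = (-4, 7, 4)ᵀ
v_3 = (1, 0, 0)ᵀ

Let N = A − (-1)·I. We want v_3 with N^3 v_3 = 0 but N^2 v_3 ≠ 0; then v_{j-1} := N · v_j for j = 3, …, 2.

Pick v_3 = (1, 0, 0)ᵀ.
Then v_2 = N · v_3 = (-4, 7, 4)ᵀ.
Then v_1 = N · v_2 = (1, -2, -1)ᵀ.

Sanity check: (A − (-1)·I) v_1 = (0, 0, 0)ᵀ = 0. ✓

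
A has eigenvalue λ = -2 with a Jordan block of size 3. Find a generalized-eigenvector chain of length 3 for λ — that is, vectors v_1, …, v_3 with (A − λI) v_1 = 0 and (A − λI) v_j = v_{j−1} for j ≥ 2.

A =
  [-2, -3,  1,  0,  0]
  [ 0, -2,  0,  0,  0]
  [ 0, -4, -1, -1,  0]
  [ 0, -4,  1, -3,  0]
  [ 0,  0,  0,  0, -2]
A Jordan chain for λ = -2 of length 3:
v_1 = (-4, 0, 0, 0, 0)ᵀ
v_2 = (-3, 0, -4, -4, 0)ᵀ
v_3 = (0, 1, 0, 0, 0)ᵀ

Let N = A − (-2)·I. We want v_3 with N^3 v_3 = 0 but N^2 v_3 ≠ 0; then v_{j-1} := N · v_j for j = 3, …, 2.

Pick v_3 = (0, 1, 0, 0, 0)ᵀ.
Then v_2 = N · v_3 = (-3, 0, -4, -4, 0)ᵀ.
Then v_1 = N · v_2 = (-4, 0, 0, 0, 0)ᵀ.

Sanity check: (A − (-2)·I) v_1 = (0, 0, 0, 0, 0)ᵀ = 0. ✓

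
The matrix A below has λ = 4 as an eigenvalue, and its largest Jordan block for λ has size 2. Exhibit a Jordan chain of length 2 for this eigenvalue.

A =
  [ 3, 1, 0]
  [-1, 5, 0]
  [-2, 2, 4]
A Jordan chain for λ = 4 of length 2:
v_1 = (-1, -1, -2)ᵀ
v_2 = (1, 0, 0)ᵀ

Let N = A − (4)·I. We want v_2 with N^2 v_2 = 0 but N^1 v_2 ≠ 0; then v_{j-1} := N · v_j for j = 2, …, 2.

Pick v_2 = (1, 0, 0)ᵀ.
Then v_1 = N · v_2 = (-1, -1, -2)ᵀ.

Sanity check: (A − (4)·I) v_1 = (0, 0, 0)ᵀ = 0. ✓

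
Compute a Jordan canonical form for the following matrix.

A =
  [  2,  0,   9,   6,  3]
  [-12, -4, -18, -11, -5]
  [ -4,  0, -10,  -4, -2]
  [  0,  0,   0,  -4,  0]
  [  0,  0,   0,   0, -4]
J_2(-4) ⊕ J_2(-4) ⊕ J_1(-4)

The characteristic polynomial is
  det(x·I − A) = x^5 + 20*x^4 + 160*x^3 + 640*x^2 + 1280*x + 1024 = (x + 4)^5

Eigenvalues and multiplicities (the geometric multiplicity of λ is n − rank(A − λI), which equals the number of Jordan blocks for λ):
  λ = -4: algebraic multiplicity = 5, geometric multiplicity = 3

Determining the block sizes for each eigenvalue:
  λ = -4: with am = 5 and gm = 3, the partition is not yet determined (e.g. several partitions of 5 into 3 parts exist). Let N = A − (-4)·I. Computing rank(N^1) = 2, rank(N^2) = 0; the number of blocks of size ≥ j is rank(N^{j−1}) − rank(N^j), giving [3, 2]. So we have 2 block(s) of size 2, 1 block(s) of size 1 → block sizes [2, 2, 1]

Assembling the blocks gives a Jordan form
J =
  [-4,  1,  0,  0,  0]
  [ 0, -4,  0,  0,  0]
  [ 0,  0, -4,  1,  0]
  [ 0,  0,  0, -4,  0]
  [ 0,  0,  0,  0, -4]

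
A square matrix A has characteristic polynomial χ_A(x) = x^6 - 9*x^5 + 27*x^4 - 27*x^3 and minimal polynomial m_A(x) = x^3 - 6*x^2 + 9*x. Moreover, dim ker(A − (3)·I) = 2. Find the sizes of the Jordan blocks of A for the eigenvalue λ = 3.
Block sizes for λ = 3: [2, 1]

Step 1 — from the characteristic polynomial, algebraic multiplicity of λ = 3 is 3. From dim ker(A − (3)·I) = 2, there are exactly 2 Jordan blocks for λ = 3.
Step 2 — from the minimal polynomial, the factor (x − 3)^2 tells us the largest block for λ = 3 has size 2.
Step 3 — with total size 3, 2 blocks, and largest block 2, the block sizes (in nonincreasing order) are [2, 1].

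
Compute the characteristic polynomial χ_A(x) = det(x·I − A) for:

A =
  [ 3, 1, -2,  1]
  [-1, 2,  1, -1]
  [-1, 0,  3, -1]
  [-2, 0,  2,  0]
x^4 - 8*x^3 + 24*x^2 - 32*x + 16

Expanding det(x·I − A) (e.g. by cofactor expansion or by noting that A is similar to its Jordan form J, which has the same characteristic polynomial as A) gives
  χ_A(x) = x^4 - 8*x^3 + 24*x^2 - 32*x + 16
which factors as (x - 2)^4. The eigenvalues (with algebraic multiplicities) are λ = 2 with multiplicity 4.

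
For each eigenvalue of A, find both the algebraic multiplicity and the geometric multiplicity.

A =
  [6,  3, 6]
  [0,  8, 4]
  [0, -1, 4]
λ = 6: alg = 3, geom = 2

Step 1 — factor the characteristic polynomial to read off the algebraic multiplicities:
  χ_A(x) = (x - 6)^3

Step 2 — compute geometric multiplicities via the rank-nullity identity g(λ) = n − rank(A − λI):
  rank(A − (6)·I) = 1, so dim ker(A − (6)·I) = n − 1 = 2

Summary:
  λ = 6: algebraic multiplicity = 3, geometric multiplicity = 2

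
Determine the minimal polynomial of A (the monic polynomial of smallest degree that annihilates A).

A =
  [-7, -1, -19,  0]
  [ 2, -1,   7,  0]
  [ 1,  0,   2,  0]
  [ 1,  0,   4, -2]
x^3 + 6*x^2 + 12*x + 8

The characteristic polynomial is χ_A(x) = (x + 2)^4, so the eigenvalues are known. The minimal polynomial is
  m_A(x) = Π_λ (x − λ)^{k_λ}
where k_λ is the size of the *largest* Jordan block for λ (equivalently, the smallest k with (A − λI)^k v = 0 for every generalised eigenvector v of λ).

  λ = -2: largest Jordan block has size 3, contributing (x + 2)^3

So m_A(x) = (x + 2)^3 = x^3 + 6*x^2 + 12*x + 8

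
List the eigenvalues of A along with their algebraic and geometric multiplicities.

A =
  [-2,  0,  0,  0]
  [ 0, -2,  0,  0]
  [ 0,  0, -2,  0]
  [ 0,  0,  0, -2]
λ = -2: alg = 4, geom = 4

Step 1 — factor the characteristic polynomial to read off the algebraic multiplicities:
  χ_A(x) = (x + 2)^4

Step 2 — compute geometric multiplicities via the rank-nullity identity g(λ) = n − rank(A − λI):
  rank(A − (-2)·I) = 0, so dim ker(A − (-2)·I) = n − 0 = 4

Summary:
  λ = -2: algebraic multiplicity = 4, geometric multiplicity = 4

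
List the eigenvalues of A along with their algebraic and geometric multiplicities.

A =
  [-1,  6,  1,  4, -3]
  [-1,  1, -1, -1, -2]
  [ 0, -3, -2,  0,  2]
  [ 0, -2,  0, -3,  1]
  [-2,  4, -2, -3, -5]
λ = -2: alg = 5, geom = 2

Step 1 — factor the characteristic polynomial to read off the algebraic multiplicities:
  χ_A(x) = (x + 2)^5

Step 2 — compute geometric multiplicities via the rank-nullity identity g(λ) = n − rank(A − λI):
  rank(A − (-2)·I) = 3, so dim ker(A − (-2)·I) = n − 3 = 2

Summary:
  λ = -2: algebraic multiplicity = 5, geometric multiplicity = 2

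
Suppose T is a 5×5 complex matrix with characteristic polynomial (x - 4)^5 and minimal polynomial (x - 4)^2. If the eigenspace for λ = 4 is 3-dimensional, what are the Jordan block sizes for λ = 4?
Block sizes for λ = 4: [2, 2, 1]

Step 1 — from the characteristic polynomial, algebraic multiplicity of λ = 4 is 5. From dim ker(T − (4)·I) = 3, there are exactly 3 Jordan blocks for λ = 4.
Step 2 — from the minimal polynomial, the factor (x − 4)^2 tells us the largest block for λ = 4 has size 2.
Step 3 — with total size 5, 3 blocks, and largest block 2, the block sizes (in nonincreasing order) are [2, 2, 1].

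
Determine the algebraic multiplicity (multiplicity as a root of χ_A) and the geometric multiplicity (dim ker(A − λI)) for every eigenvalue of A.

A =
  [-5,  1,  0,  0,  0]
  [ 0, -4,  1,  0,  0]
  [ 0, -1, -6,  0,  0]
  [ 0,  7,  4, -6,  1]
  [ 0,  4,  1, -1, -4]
λ = -5: alg = 5, geom = 2

Step 1 — factor the characteristic polynomial to read off the algebraic multiplicities:
  χ_A(x) = (x + 5)^5

Step 2 — compute geometric multiplicities via the rank-nullity identity g(λ) = n − rank(A − λI):
  rank(A − (-5)·I) = 3, so dim ker(A − (-5)·I) = n − 3 = 2

Summary:
  λ = -5: algebraic multiplicity = 5, geometric multiplicity = 2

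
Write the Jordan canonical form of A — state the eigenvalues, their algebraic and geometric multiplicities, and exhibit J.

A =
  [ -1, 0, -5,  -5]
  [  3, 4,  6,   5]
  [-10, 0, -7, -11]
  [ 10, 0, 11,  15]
J_1(-1) ⊕ J_3(4)

The characteristic polynomial is
  det(x·I − A) = x^4 - 11*x^3 + 36*x^2 - 16*x - 64 = (x - 4)^3*(x + 1)

Eigenvalues and multiplicities (the geometric multiplicity of λ is n − rank(A − λI), which equals the number of Jordan blocks for λ):
  λ = -1: algebraic multiplicity = 1, geometric multiplicity = 1
  λ = 4: algebraic multiplicity = 3, geometric multiplicity = 1

Determining the block sizes for each eigenvalue:
  λ = -1: one block (gm = 1), so the single block has size am = 1 → block sizes [1]
  λ = 4: one block (gm = 1), so the single block has size am = 3 → block sizes [3]

Assembling the blocks gives a Jordan form
J =
  [-1, 0, 0, 0]
  [ 0, 4, 1, 0]
  [ 0, 0, 4, 1]
  [ 0, 0, 0, 4]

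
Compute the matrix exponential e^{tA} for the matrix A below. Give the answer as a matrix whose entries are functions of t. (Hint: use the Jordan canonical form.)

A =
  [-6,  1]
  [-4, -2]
e^{tA} =
  [-2*t*exp(-4*t) + exp(-4*t), t*exp(-4*t)]
  [-4*t*exp(-4*t), 2*t*exp(-4*t) + exp(-4*t)]

Strategy: write A = P · J · P⁻¹ where J is a Jordan canonical form, so e^{tA} = P · e^{tJ} · P⁻¹, and e^{tJ} can be computed block-by-block.

A has Jordan form
J =
  [-4,  1]
  [ 0, -4]
(up to reordering of blocks).

Per-block formulas:
  For a 2×2 Jordan block J_2(-4): exp(t · J_2(-4)) = e^(-4t)·(I + t·N), where N is the 2×2 nilpotent shift.

After assembling e^{tJ} and conjugating by P, we get:

e^{tA} =
  [-2*t*exp(-4*t) + exp(-4*t), t*exp(-4*t)]
  [-4*t*exp(-4*t), 2*t*exp(-4*t) + exp(-4*t)]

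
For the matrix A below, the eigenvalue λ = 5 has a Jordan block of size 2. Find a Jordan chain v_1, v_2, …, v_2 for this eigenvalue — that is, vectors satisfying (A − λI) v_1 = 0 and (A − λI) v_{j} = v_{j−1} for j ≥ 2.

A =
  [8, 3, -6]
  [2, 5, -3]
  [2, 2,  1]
A Jordan chain for λ = 5 of length 2:
v_1 = (6, 2, 4)ᵀ
v_2 = (1, 1, 0)ᵀ

Let N = A − (5)·I. We want v_2 with N^2 v_2 = 0 but N^1 v_2 ≠ 0; then v_{j-1} := N · v_j for j = 2, …, 2.

Pick v_2 = (1, 1, 0)ᵀ.
Then v_1 = N · v_2 = (6, 2, 4)ᵀ.

Sanity check: (A − (5)·I) v_1 = (0, 0, 0)ᵀ = 0. ✓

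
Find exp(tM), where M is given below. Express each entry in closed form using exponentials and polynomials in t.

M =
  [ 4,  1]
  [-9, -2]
e^{tM} =
  [3*t*exp(t) + exp(t), t*exp(t)]
  [-9*t*exp(t), -3*t*exp(t) + exp(t)]

Strategy: write M = P · J · P⁻¹ where J is a Jordan canonical form, so e^{tM} = P · e^{tJ} · P⁻¹, and e^{tJ} can be computed block-by-block.

M has Jordan form
J =
  [1, 1]
  [0, 1]
(up to reordering of blocks).

Per-block formulas:
  For a 2×2 Jordan block J_2(1): exp(t · J_2(1)) = e^(1t)·(I + t·N), where N is the 2×2 nilpotent shift.

After assembling e^{tJ} and conjugating by P, we get:

e^{tM} =
  [3*t*exp(t) + exp(t), t*exp(t)]
  [-9*t*exp(t), -3*t*exp(t) + exp(t)]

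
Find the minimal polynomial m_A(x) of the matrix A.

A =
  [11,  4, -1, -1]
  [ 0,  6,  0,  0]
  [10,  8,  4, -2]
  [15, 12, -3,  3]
x^2 - 12*x + 36

The characteristic polynomial is χ_A(x) = (x - 6)^4, so the eigenvalues are known. The minimal polynomial is
  m_A(x) = Π_λ (x − λ)^{k_λ}
where k_λ is the size of the *largest* Jordan block for λ (equivalently, the smallest k with (A − λI)^k v = 0 for every generalised eigenvector v of λ).

  λ = 6: largest Jordan block has size 2, contributing (x − 6)^2

So m_A(x) = (x - 6)^2 = x^2 - 12*x + 36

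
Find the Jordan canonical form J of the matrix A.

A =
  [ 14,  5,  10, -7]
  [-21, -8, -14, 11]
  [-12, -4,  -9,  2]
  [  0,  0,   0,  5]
J_2(-1) ⊕ J_1(-1) ⊕ J_1(5)

The characteristic polynomial is
  det(x·I − A) = x^4 - 2*x^3 - 12*x^2 - 14*x - 5 = (x - 5)*(x + 1)^3

Eigenvalues and multiplicities (the geometric multiplicity of λ is n − rank(A − λI), which equals the number of Jordan blocks for λ):
  λ = -1: algebraic multiplicity = 3, geometric multiplicity = 2
  λ = 5: algebraic multiplicity = 1, geometric multiplicity = 1

Determining the block sizes for each eigenvalue:
  λ = -1: 2 blocks summing to 3 forces exactly one block of size 2 and the rest size 1 → block sizes [2, 1]
  λ = 5: one block (gm = 1), so the single block has size am = 1 → block sizes [1]

Assembling the blocks gives a Jordan form
J =
  [-1,  1,  0, 0]
  [ 0, -1,  0, 0]
  [ 0,  0, -1, 0]
  [ 0,  0,  0, 5]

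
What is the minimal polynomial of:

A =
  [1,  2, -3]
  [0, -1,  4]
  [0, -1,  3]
x^3 - 3*x^2 + 3*x - 1

The characteristic polynomial is χ_A(x) = (x - 1)^3, so the eigenvalues are known. The minimal polynomial is
  m_A(x) = Π_λ (x − λ)^{k_λ}
where k_λ is the size of the *largest* Jordan block for λ (equivalently, the smallest k with (A − λI)^k v = 0 for every generalised eigenvector v of λ).

  λ = 1: largest Jordan block has size 3, contributing (x − 1)^3

So m_A(x) = (x - 1)^3 = x^3 - 3*x^2 + 3*x - 1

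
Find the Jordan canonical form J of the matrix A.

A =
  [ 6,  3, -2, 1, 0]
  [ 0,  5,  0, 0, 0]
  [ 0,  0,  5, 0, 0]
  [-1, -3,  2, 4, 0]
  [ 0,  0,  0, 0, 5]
J_2(5) ⊕ J_1(5) ⊕ J_1(5) ⊕ J_1(5)

The characteristic polynomial is
  det(x·I − A) = x^5 - 25*x^4 + 250*x^3 - 1250*x^2 + 3125*x - 3125 = (x - 5)^5

Eigenvalues and multiplicities (the geometric multiplicity of λ is n − rank(A − λI), which equals the number of Jordan blocks for λ):
  λ = 5: algebraic multiplicity = 5, geometric multiplicity = 4

Determining the block sizes for each eigenvalue:
  λ = 5: 4 blocks summing to 5 forces exactly one block of size 2 and the rest size 1 → block sizes [2, 1, 1, 1]

Assembling the blocks gives a Jordan form
J =
  [5, 1, 0, 0, 0]
  [0, 5, 0, 0, 0]
  [0, 0, 5, 0, 0]
  [0, 0, 0, 5, 0]
  [0, 0, 0, 0, 5]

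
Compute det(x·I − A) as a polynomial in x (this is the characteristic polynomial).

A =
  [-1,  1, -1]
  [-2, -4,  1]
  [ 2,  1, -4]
x^3 + 9*x^2 + 27*x + 27

Expanding det(x·I − A) (e.g. by cofactor expansion or by noting that A is similar to its Jordan form J, which has the same characteristic polynomial as A) gives
  χ_A(x) = x^3 + 9*x^2 + 27*x + 27
which factors as (x + 3)^3. The eigenvalues (with algebraic multiplicities) are λ = -3 with multiplicity 3.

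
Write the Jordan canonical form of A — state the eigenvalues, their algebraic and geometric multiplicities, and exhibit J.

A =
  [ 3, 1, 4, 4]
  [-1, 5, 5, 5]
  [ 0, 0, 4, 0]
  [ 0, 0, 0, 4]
J_3(4) ⊕ J_1(4)

The characteristic polynomial is
  det(x·I − A) = x^4 - 16*x^3 + 96*x^2 - 256*x + 256 = (x - 4)^4

Eigenvalues and multiplicities (the geometric multiplicity of λ is n − rank(A − λI), which equals the number of Jordan blocks for λ):
  λ = 4: algebraic multiplicity = 4, geometric multiplicity = 2

Determining the block sizes for each eigenvalue:
  λ = 4: with am = 4 and gm = 2, the partition is not yet determined (e.g. several partitions of 4 into 2 parts exist). Let N = A − (4)·I. Computing rank(N^1) = 2, rank(N^2) = 1, rank(N^3) = 0; the number of blocks of size ≥ j is rank(N^{j−1}) − rank(N^j), giving [2, 1, 1]. So we have 1 block(s) of size 3, 1 block(s) of size 1 → block sizes [3, 1]

Assembling the blocks gives a Jordan form
J =
  [4, 1, 0, 0]
  [0, 4, 1, 0]
  [0, 0, 4, 0]
  [0, 0, 0, 4]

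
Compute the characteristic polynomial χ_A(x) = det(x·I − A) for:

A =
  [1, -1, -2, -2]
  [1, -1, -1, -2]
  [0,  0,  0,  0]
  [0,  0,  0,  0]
x^4

Expanding det(x·I − A) (e.g. by cofactor expansion or by noting that A is similar to its Jordan form J, which has the same characteristic polynomial as A) gives
  χ_A(x) = x^4
which factors as x^4. The eigenvalues (with algebraic multiplicities) are λ = 0 with multiplicity 4.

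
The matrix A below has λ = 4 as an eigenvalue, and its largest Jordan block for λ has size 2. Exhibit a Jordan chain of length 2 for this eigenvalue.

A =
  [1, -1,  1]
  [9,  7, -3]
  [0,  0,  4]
A Jordan chain for λ = 4 of length 2:
v_1 = (-3, 9, 0)ᵀ
v_2 = (1, 0, 0)ᵀ

Let N = A − (4)·I. We want v_2 with N^2 v_2 = 0 but N^1 v_2 ≠ 0; then v_{j-1} := N · v_j for j = 2, …, 2.

Pick v_2 = (1, 0, 0)ᵀ.
Then v_1 = N · v_2 = (-3, 9, 0)ᵀ.

Sanity check: (A − (4)·I) v_1 = (0, 0, 0)ᵀ = 0. ✓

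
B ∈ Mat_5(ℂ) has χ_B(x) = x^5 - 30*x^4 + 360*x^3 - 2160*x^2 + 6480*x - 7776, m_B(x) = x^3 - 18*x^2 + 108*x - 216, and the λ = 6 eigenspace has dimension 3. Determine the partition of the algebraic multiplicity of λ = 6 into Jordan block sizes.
Block sizes for λ = 6: [3, 1, 1]

Step 1 — from the characteristic polynomial, algebraic multiplicity of λ = 6 is 5. From dim ker(B − (6)·I) = 3, there are exactly 3 Jordan blocks for λ = 6.
Step 2 — from the minimal polynomial, the factor (x − 6)^3 tells us the largest block for λ = 6 has size 3.
Step 3 — with total size 5, 3 blocks, and largest block 3, the block sizes (in nonincreasing order) are [3, 1, 1].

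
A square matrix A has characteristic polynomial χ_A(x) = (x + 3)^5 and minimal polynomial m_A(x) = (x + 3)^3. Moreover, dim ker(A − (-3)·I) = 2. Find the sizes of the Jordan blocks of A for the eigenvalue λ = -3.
Block sizes for λ = -3: [3, 2]

Step 1 — from the characteristic polynomial, algebraic multiplicity of λ = -3 is 5. From dim ker(A − (-3)·I) = 2, there are exactly 2 Jordan blocks for λ = -3.
Step 2 — from the minimal polynomial, the factor (x + 3)^3 tells us the largest block for λ = -3 has size 3.
Step 3 — with total size 5, 2 blocks, and largest block 3, the block sizes (in nonincreasing order) are [3, 2].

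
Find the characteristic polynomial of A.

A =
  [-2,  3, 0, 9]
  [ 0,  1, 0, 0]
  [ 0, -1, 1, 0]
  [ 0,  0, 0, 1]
x^4 - x^3 - 3*x^2 + 5*x - 2

Expanding det(x·I − A) (e.g. by cofactor expansion or by noting that A is similar to its Jordan form J, which has the same characteristic polynomial as A) gives
  χ_A(x) = x^4 - x^3 - 3*x^2 + 5*x - 2
which factors as (x - 1)^3*(x + 2). The eigenvalues (with algebraic multiplicities) are λ = -2 with multiplicity 1, λ = 1 with multiplicity 3.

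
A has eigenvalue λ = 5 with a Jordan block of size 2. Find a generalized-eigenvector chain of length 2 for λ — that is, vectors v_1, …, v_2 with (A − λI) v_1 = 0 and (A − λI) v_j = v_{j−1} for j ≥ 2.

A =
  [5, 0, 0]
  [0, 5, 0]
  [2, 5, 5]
A Jordan chain for λ = 5 of length 2:
v_1 = (0, 0, 2)ᵀ
v_2 = (1, 0, 0)ᵀ

Let N = A − (5)·I. We want v_2 with N^2 v_2 = 0 but N^1 v_2 ≠ 0; then v_{j-1} := N · v_j for j = 2, …, 2.

Pick v_2 = (1, 0, 0)ᵀ.
Then v_1 = N · v_2 = (0, 0, 2)ᵀ.

Sanity check: (A − (5)·I) v_1 = (0, 0, 0)ᵀ = 0. ✓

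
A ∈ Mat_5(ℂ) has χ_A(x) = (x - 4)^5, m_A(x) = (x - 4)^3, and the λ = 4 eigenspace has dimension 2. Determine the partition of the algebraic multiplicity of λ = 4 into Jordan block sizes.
Block sizes for λ = 4: [3, 2]

Step 1 — from the characteristic polynomial, algebraic multiplicity of λ = 4 is 5. From dim ker(A − (4)·I) = 2, there are exactly 2 Jordan blocks for λ = 4.
Step 2 — from the minimal polynomial, the factor (x − 4)^3 tells us the largest block for λ = 4 has size 3.
Step 3 — with total size 5, 2 blocks, and largest block 3, the block sizes (in nonincreasing order) are [3, 2].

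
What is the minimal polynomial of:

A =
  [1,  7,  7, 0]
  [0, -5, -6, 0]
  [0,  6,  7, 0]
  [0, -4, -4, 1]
x^2 - 2*x + 1

The characteristic polynomial is χ_A(x) = (x - 1)^4, so the eigenvalues are known. The minimal polynomial is
  m_A(x) = Π_λ (x − λ)^{k_λ}
where k_λ is the size of the *largest* Jordan block for λ (equivalently, the smallest k with (A − λI)^k v = 0 for every generalised eigenvector v of λ).

  λ = 1: largest Jordan block has size 2, contributing (x − 1)^2

So m_A(x) = (x - 1)^2 = x^2 - 2*x + 1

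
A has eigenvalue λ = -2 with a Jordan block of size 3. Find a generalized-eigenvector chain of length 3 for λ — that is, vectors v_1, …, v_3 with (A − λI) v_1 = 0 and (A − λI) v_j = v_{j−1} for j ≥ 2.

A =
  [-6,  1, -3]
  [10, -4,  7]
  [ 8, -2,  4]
A Jordan chain for λ = -2 of length 3:
v_1 = (2, -4, -4)ᵀ
v_2 = (-4, 10, 8)ᵀ
v_3 = (1, 0, 0)ᵀ

Let N = A − (-2)·I. We want v_3 with N^3 v_3 = 0 but N^2 v_3 ≠ 0; then v_{j-1} := N · v_j for j = 3, …, 2.

Pick v_3 = (1, 0, 0)ᵀ.
Then v_2 = N · v_3 = (-4, 10, 8)ᵀ.
Then v_1 = N · v_2 = (2, -4, -4)ᵀ.

Sanity check: (A − (-2)·I) v_1 = (0, 0, 0)ᵀ = 0. ✓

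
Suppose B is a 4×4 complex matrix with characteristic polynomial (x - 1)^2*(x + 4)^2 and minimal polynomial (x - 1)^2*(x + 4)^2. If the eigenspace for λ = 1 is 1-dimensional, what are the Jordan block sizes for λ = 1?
Block sizes for λ = 1: [2]

Step 1 — from the characteristic polynomial, algebraic multiplicity of λ = 1 is 2. From dim ker(B − (1)·I) = 1, there are exactly 1 Jordan blocks for λ = 1.
Step 2 — from the minimal polynomial, the factor (x − 1)^2 tells us the largest block for λ = 1 has size 2.
Step 3 — with total size 2, 1 blocks, and largest block 2, the block sizes (in nonincreasing order) are [2].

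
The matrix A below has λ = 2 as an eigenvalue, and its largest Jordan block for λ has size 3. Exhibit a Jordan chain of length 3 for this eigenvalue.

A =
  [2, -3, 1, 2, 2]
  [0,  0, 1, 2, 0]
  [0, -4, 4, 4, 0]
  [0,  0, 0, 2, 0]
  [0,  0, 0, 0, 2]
A Jordan chain for λ = 2 of length 3:
v_1 = (2, 0, 0, 0, 0)ᵀ
v_2 = (-3, -2, -4, 0, 0)ᵀ
v_3 = (0, 1, 0, 0, 0)ᵀ

Let N = A − (2)·I. We want v_3 with N^3 v_3 = 0 but N^2 v_3 ≠ 0; then v_{j-1} := N · v_j for j = 3, …, 2.

Pick v_3 = (0, 1, 0, 0, 0)ᵀ.
Then v_2 = N · v_3 = (-3, -2, -4, 0, 0)ᵀ.
Then v_1 = N · v_2 = (2, 0, 0, 0, 0)ᵀ.

Sanity check: (A − (2)·I) v_1 = (0, 0, 0, 0, 0)ᵀ = 0. ✓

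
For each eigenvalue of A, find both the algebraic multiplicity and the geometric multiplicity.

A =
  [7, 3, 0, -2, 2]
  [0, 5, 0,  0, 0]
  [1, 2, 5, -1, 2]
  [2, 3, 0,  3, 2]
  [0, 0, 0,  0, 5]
λ = 5: alg = 5, geom = 3

Step 1 — factor the characteristic polynomial to read off the algebraic multiplicities:
  χ_A(x) = (x - 5)^5

Step 2 — compute geometric multiplicities via the rank-nullity identity g(λ) = n − rank(A − λI):
  rank(A − (5)·I) = 2, so dim ker(A − (5)·I) = n − 2 = 3

Summary:
  λ = 5: algebraic multiplicity = 5, geometric multiplicity = 3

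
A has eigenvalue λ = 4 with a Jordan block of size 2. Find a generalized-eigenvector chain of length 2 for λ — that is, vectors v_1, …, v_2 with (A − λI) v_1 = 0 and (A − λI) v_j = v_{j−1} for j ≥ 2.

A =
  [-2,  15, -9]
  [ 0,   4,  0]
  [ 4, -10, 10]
A Jordan chain for λ = 4 of length 2:
v_1 = (-6, 0, 4)ᵀ
v_2 = (1, 0, 0)ᵀ

Let N = A − (4)·I. We want v_2 with N^2 v_2 = 0 but N^1 v_2 ≠ 0; then v_{j-1} := N · v_j for j = 2, …, 2.

Pick v_2 = (1, 0, 0)ᵀ.
Then v_1 = N · v_2 = (-6, 0, 4)ᵀ.

Sanity check: (A − (4)·I) v_1 = (0, 0, 0)ᵀ = 0. ✓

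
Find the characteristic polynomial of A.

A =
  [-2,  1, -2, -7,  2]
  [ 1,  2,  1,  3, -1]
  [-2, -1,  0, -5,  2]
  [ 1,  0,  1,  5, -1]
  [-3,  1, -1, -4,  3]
x^5 - 8*x^4 + 24*x^3 - 32*x^2 + 16*x

Expanding det(x·I − A) (e.g. by cofactor expansion or by noting that A is similar to its Jordan form J, which has the same characteristic polynomial as A) gives
  χ_A(x) = x^5 - 8*x^4 + 24*x^3 - 32*x^2 + 16*x
which factors as x*(x - 2)^4. The eigenvalues (with algebraic multiplicities) are λ = 0 with multiplicity 1, λ = 2 with multiplicity 4.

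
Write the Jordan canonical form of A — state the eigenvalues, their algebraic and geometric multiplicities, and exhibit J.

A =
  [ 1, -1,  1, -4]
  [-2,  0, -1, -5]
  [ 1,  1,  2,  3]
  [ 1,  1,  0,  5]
J_2(2) ⊕ J_2(2)

The characteristic polynomial is
  det(x·I − A) = x^4 - 8*x^3 + 24*x^2 - 32*x + 16 = (x - 2)^4

Eigenvalues and multiplicities (the geometric multiplicity of λ is n − rank(A − λI), which equals the number of Jordan blocks for λ):
  λ = 2: algebraic multiplicity = 4, geometric multiplicity = 2

Determining the block sizes for each eigenvalue:
  λ = 2: with am = 4 and gm = 2, the partition is not yet determined (e.g. several partitions of 4 into 2 parts exist). Let N = A − (2)·I. Computing rank(N^1) = 2, rank(N^2) = 0; the number of blocks of size ≥ j is rank(N^{j−1}) − rank(N^j), giving [2, 2]. So we have 2 block(s) of size 2 → block sizes [2, 2]

Assembling the blocks gives a Jordan form
J =
  [2, 1, 0, 0]
  [0, 2, 0, 0]
  [0, 0, 2, 1]
  [0, 0, 0, 2]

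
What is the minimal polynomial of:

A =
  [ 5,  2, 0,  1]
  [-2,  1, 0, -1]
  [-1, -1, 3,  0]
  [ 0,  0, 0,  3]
x^2 - 6*x + 9

The characteristic polynomial is χ_A(x) = (x - 3)^4, so the eigenvalues are known. The minimal polynomial is
  m_A(x) = Π_λ (x − λ)^{k_λ}
where k_λ is the size of the *largest* Jordan block for λ (equivalently, the smallest k with (A − λI)^k v = 0 for every generalised eigenvector v of λ).

  λ = 3: largest Jordan block has size 2, contributing (x − 3)^2

So m_A(x) = (x - 3)^2 = x^2 - 6*x + 9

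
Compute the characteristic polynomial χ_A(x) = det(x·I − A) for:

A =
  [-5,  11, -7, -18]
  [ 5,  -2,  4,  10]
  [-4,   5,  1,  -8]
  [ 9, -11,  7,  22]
x^4 - 16*x^3 + 96*x^2 - 256*x + 256

Expanding det(x·I − A) (e.g. by cofactor expansion or by noting that A is similar to its Jordan form J, which has the same characteristic polynomial as A) gives
  χ_A(x) = x^4 - 16*x^3 + 96*x^2 - 256*x + 256
which factors as (x - 4)^4. The eigenvalues (with algebraic multiplicities) are λ = 4 with multiplicity 4.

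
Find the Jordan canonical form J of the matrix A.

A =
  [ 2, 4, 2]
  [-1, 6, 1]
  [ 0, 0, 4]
J_2(4) ⊕ J_1(4)

The characteristic polynomial is
  det(x·I − A) = x^3 - 12*x^2 + 48*x - 64 = (x - 4)^3

Eigenvalues and multiplicities (the geometric multiplicity of λ is n − rank(A − λI), which equals the number of Jordan blocks for λ):
  λ = 4: algebraic multiplicity = 3, geometric multiplicity = 2

Determining the block sizes for each eigenvalue:
  λ = 4: 2 blocks summing to 3 forces exactly one block of size 2 and the rest size 1 → block sizes [2, 1]

Assembling the blocks gives a Jordan form
J =
  [4, 1, 0]
  [0, 4, 0]
  [0, 0, 4]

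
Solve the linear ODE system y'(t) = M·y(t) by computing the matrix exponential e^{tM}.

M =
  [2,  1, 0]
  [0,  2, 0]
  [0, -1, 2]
e^{tM} =
  [exp(2*t), t*exp(2*t), 0]
  [0, exp(2*t), 0]
  [0, -t*exp(2*t), exp(2*t)]

Strategy: write M = P · J · P⁻¹ where J is a Jordan canonical form, so e^{tM} = P · e^{tJ} · P⁻¹, and e^{tJ} can be computed block-by-block.

M has Jordan form
J =
  [2, 1, 0]
  [0, 2, 0]
  [0, 0, 2]
(up to reordering of blocks).

Per-block formulas:
  For a 1×1 block at λ = 2: exp(t · [2]) = [e^(2t)].
  For a 2×2 Jordan block J_2(2): exp(t · J_2(2)) = e^(2t)·(I + t·N), where N is the 2×2 nilpotent shift.

After assembling e^{tJ} and conjugating by P, we get:

e^{tM} =
  [exp(2*t), t*exp(2*t), 0]
  [0, exp(2*t), 0]
  [0, -t*exp(2*t), exp(2*t)]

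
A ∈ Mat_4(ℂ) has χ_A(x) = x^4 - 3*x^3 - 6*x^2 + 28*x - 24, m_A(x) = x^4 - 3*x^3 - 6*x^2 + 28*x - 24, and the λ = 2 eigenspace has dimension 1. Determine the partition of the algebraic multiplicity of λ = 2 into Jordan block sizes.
Block sizes for λ = 2: [3]

Step 1 — from the characteristic polynomial, algebraic multiplicity of λ = 2 is 3. From dim ker(A − (2)·I) = 1, there are exactly 1 Jordan blocks for λ = 2.
Step 2 — from the minimal polynomial, the factor (x − 2)^3 tells us the largest block for λ = 2 has size 3.
Step 3 — with total size 3, 1 blocks, and largest block 3, the block sizes (in nonincreasing order) are [3].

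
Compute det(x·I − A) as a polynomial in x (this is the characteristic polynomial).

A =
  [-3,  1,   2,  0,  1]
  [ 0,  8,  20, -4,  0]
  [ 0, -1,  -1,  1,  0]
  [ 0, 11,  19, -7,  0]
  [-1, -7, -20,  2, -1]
x^5 + 4*x^4 - 8*x^3 - 64*x^2 - 112*x - 64

Expanding det(x·I − A) (e.g. by cofactor expansion or by noting that A is similar to its Jordan form J, which has the same characteristic polynomial as A) gives
  χ_A(x) = x^5 + 4*x^4 - 8*x^3 - 64*x^2 - 112*x - 64
which factors as (x - 4)*(x + 2)^4. The eigenvalues (with algebraic multiplicities) are λ = -2 with multiplicity 4, λ = 4 with multiplicity 1.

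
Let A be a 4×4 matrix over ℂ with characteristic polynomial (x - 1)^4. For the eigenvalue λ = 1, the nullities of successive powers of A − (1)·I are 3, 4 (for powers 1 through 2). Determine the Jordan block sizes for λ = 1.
Block sizes for λ = 1: [2, 1, 1]

From the dimensions of kernels of powers, the number of Jordan blocks of size at least j is d_j − d_{j−1} where d_j = dim ker(N^j) (with d_0 = 0). Computing the differences gives [3, 1].
The number of blocks of size exactly k is (#blocks of size ≥ k) − (#blocks of size ≥ k + 1), so the partition is: 2 block(s) of size 1, 1 block(s) of size 2.
In nonincreasing order the block sizes are [2, 1, 1].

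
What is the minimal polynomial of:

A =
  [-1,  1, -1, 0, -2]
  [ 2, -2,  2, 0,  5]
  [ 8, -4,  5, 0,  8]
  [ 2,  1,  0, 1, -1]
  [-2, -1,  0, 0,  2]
x^3 - 3*x^2 + 3*x - 1

The characteristic polynomial is χ_A(x) = (x - 1)^5, so the eigenvalues are known. The minimal polynomial is
  m_A(x) = Π_λ (x − λ)^{k_λ}
where k_λ is the size of the *largest* Jordan block for λ (equivalently, the smallest k with (A − λI)^k v = 0 for every generalised eigenvector v of λ).

  λ = 1: largest Jordan block has size 3, contributing (x − 1)^3

So m_A(x) = (x - 1)^3 = x^3 - 3*x^2 + 3*x - 1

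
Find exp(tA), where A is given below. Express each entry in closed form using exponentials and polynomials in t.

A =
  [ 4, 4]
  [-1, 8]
e^{tA} =
  [-2*t*exp(6*t) + exp(6*t), 4*t*exp(6*t)]
  [-t*exp(6*t), 2*t*exp(6*t) + exp(6*t)]

Strategy: write A = P · J · P⁻¹ where J is a Jordan canonical form, so e^{tA} = P · e^{tJ} · P⁻¹, and e^{tJ} can be computed block-by-block.

A has Jordan form
J =
  [6, 1]
  [0, 6]
(up to reordering of blocks).

Per-block formulas:
  For a 2×2 Jordan block J_2(6): exp(t · J_2(6)) = e^(6t)·(I + t·N), where N is the 2×2 nilpotent shift.

After assembling e^{tJ} and conjugating by P, we get:

e^{tA} =
  [-2*t*exp(6*t) + exp(6*t), 4*t*exp(6*t)]
  [-t*exp(6*t), 2*t*exp(6*t) + exp(6*t)]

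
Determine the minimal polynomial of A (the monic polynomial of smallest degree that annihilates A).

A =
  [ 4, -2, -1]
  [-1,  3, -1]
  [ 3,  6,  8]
x^2 - 10*x + 25

The characteristic polynomial is χ_A(x) = (x - 5)^3, so the eigenvalues are known. The minimal polynomial is
  m_A(x) = Π_λ (x − λ)^{k_λ}
where k_λ is the size of the *largest* Jordan block for λ (equivalently, the smallest k with (A − λI)^k v = 0 for every generalised eigenvector v of λ).

  λ = 5: largest Jordan block has size 2, contributing (x − 5)^2

So m_A(x) = (x - 5)^2 = x^2 - 10*x + 25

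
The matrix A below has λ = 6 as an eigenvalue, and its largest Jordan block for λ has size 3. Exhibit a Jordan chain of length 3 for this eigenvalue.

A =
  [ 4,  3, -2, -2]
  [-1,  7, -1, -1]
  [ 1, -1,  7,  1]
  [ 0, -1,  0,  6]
A Jordan chain for λ = 6 of length 3:
v_1 = (-1, 0, 0, 1)ᵀ
v_2 = (-2, -1, 1, 0)ᵀ
v_3 = (1, 0, 0, 0)ᵀ

Let N = A − (6)·I. We want v_3 with N^3 v_3 = 0 but N^2 v_3 ≠ 0; then v_{j-1} := N · v_j for j = 3, …, 2.

Pick v_3 = (1, 0, 0, 0)ᵀ.
Then v_2 = N · v_3 = (-2, -1, 1, 0)ᵀ.
Then v_1 = N · v_2 = (-1, 0, 0, 1)ᵀ.

Sanity check: (A − (6)·I) v_1 = (0, 0, 0, 0)ᵀ = 0. ✓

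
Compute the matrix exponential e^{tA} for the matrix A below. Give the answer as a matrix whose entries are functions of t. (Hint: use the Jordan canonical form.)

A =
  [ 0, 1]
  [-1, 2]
e^{tA} =
  [-t*exp(t) + exp(t), t*exp(t)]
  [-t*exp(t), t*exp(t) + exp(t)]

Strategy: write A = P · J · P⁻¹ where J is a Jordan canonical form, so e^{tA} = P · e^{tJ} · P⁻¹, and e^{tJ} can be computed block-by-block.

A has Jordan form
J =
  [1, 1]
  [0, 1]
(up to reordering of blocks).

Per-block formulas:
  For a 2×2 Jordan block J_2(1): exp(t · J_2(1)) = e^(1t)·(I + t·N), where N is the 2×2 nilpotent shift.

After assembling e^{tJ} and conjugating by P, we get:

e^{tA} =
  [-t*exp(t) + exp(t), t*exp(t)]
  [-t*exp(t), t*exp(t) + exp(t)]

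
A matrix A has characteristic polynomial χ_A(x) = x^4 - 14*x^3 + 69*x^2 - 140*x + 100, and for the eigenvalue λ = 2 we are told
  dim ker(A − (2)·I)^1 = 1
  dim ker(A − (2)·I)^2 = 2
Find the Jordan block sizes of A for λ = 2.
Block sizes for λ = 2: [2]

From the dimensions of kernels of powers, the number of Jordan blocks of size at least j is d_j − d_{j−1} where d_j = dim ker(N^j) (with d_0 = 0). Computing the differences gives [1, 1].
The number of blocks of size exactly k is (#blocks of size ≥ k) − (#blocks of size ≥ k + 1), so the partition is: 1 block(s) of size 2.
In nonincreasing order the block sizes are [2].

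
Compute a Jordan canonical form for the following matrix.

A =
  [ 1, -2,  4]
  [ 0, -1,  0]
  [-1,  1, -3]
J_2(-1) ⊕ J_1(-1)

The characteristic polynomial is
  det(x·I − A) = x^3 + 3*x^2 + 3*x + 1 = (x + 1)^3

Eigenvalues and multiplicities (the geometric multiplicity of λ is n − rank(A − λI), which equals the number of Jordan blocks for λ):
  λ = -1: algebraic multiplicity = 3, geometric multiplicity = 2

Determining the block sizes for each eigenvalue:
  λ = -1: 2 blocks summing to 3 forces exactly one block of size 2 and the rest size 1 → block sizes [2, 1]

Assembling the blocks gives a Jordan form
J =
  [-1,  1,  0]
  [ 0, -1,  0]
  [ 0,  0, -1]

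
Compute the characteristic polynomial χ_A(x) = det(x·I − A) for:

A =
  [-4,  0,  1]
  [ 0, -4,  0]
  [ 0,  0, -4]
x^3 + 12*x^2 + 48*x + 64

Expanding det(x·I − A) (e.g. by cofactor expansion or by noting that A is similar to its Jordan form J, which has the same characteristic polynomial as A) gives
  χ_A(x) = x^3 + 12*x^2 + 48*x + 64
which factors as (x + 4)^3. The eigenvalues (with algebraic multiplicities) are λ = -4 with multiplicity 3.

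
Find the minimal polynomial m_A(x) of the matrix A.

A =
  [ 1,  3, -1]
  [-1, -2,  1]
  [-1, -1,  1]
x^3

The characteristic polynomial is χ_A(x) = x^3, so the eigenvalues are known. The minimal polynomial is
  m_A(x) = Π_λ (x − λ)^{k_λ}
where k_λ is the size of the *largest* Jordan block for λ (equivalently, the smallest k with (A − λI)^k v = 0 for every generalised eigenvector v of λ).

  λ = 0: largest Jordan block has size 3, contributing (x − 0)^3

So m_A(x) = x^3 = x^3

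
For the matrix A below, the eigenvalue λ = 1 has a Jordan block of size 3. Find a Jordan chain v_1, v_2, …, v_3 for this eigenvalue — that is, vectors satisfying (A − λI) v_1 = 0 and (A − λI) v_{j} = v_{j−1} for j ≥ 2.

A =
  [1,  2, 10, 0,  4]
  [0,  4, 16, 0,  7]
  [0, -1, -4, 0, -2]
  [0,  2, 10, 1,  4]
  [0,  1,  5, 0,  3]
A Jordan chain for λ = 1 of length 3:
v_1 = (2, 3, -1, 2, 1)ᵀ
v_2 = (10, 16, -5, 10, 5)ᵀ
v_3 = (0, 0, 1, 0, 0)ᵀ

Let N = A − (1)·I. We want v_3 with N^3 v_3 = 0 but N^2 v_3 ≠ 0; then v_{j-1} := N · v_j for j = 3, …, 2.

Pick v_3 = (0, 0, 1, 0, 0)ᵀ.
Then v_2 = N · v_3 = (10, 16, -5, 10, 5)ᵀ.
Then v_1 = N · v_2 = (2, 3, -1, 2, 1)ᵀ.

Sanity check: (A − (1)·I) v_1 = (0, 0, 0, 0, 0)ᵀ = 0. ✓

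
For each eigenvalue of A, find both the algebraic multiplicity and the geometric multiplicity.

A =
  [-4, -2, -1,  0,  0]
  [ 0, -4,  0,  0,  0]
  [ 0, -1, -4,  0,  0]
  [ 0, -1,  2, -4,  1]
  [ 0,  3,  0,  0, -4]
λ = -4: alg = 5, geom = 2

Step 1 — factor the characteristic polynomial to read off the algebraic multiplicities:
  χ_A(x) = (x + 4)^5

Step 2 — compute geometric multiplicities via the rank-nullity identity g(λ) = n − rank(A − λI):
  rank(A − (-4)·I) = 3, so dim ker(A − (-4)·I) = n − 3 = 2

Summary:
  λ = -4: algebraic multiplicity = 5, geometric multiplicity = 2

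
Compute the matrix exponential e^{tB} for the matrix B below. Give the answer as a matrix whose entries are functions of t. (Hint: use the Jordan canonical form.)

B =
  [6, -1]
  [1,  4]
e^{tB} =
  [t*exp(5*t) + exp(5*t), -t*exp(5*t)]
  [t*exp(5*t), -t*exp(5*t) + exp(5*t)]

Strategy: write B = P · J · P⁻¹ where J is a Jordan canonical form, so e^{tB} = P · e^{tJ} · P⁻¹, and e^{tJ} can be computed block-by-block.

B has Jordan form
J =
  [5, 1]
  [0, 5]
(up to reordering of blocks).

Per-block formulas:
  For a 2×2 Jordan block J_2(5): exp(t · J_2(5)) = e^(5t)·(I + t·N), where N is the 2×2 nilpotent shift.

After assembling e^{tJ} and conjugating by P, we get:

e^{tB} =
  [t*exp(5*t) + exp(5*t), -t*exp(5*t)]
  [t*exp(5*t), -t*exp(5*t) + exp(5*t)]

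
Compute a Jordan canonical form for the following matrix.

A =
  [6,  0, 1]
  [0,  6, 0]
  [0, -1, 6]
J_3(6)

The characteristic polynomial is
  det(x·I − A) = x^3 - 18*x^2 + 108*x - 216 = (x - 6)^3

Eigenvalues and multiplicities (the geometric multiplicity of λ is n − rank(A − λI), which equals the number of Jordan blocks for λ):
  λ = 6: algebraic multiplicity = 3, geometric multiplicity = 1

Determining the block sizes for each eigenvalue:
  λ = 6: one block (gm = 1), so the single block has size am = 3 → block sizes [3]

Assembling the blocks gives a Jordan form
J =
  [6, 1, 0]
  [0, 6, 1]
  [0, 0, 6]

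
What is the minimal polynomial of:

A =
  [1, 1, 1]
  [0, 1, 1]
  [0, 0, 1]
x^3 - 3*x^2 + 3*x - 1

The characteristic polynomial is χ_A(x) = (x - 1)^3, so the eigenvalues are known. The minimal polynomial is
  m_A(x) = Π_λ (x − λ)^{k_λ}
where k_λ is the size of the *largest* Jordan block for λ (equivalently, the smallest k with (A − λI)^k v = 0 for every generalised eigenvector v of λ).

  λ = 1: largest Jordan block has size 3, contributing (x − 1)^3

So m_A(x) = (x - 1)^3 = x^3 - 3*x^2 + 3*x - 1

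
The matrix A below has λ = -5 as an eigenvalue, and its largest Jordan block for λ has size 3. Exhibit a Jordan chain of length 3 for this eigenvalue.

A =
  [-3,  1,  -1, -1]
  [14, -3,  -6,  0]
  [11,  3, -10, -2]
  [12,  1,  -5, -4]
A Jordan chain for λ = -5 of length 3:
v_1 = (-5, -10, -15, -5)ᵀ
v_2 = (2, 14, 11, 12)ᵀ
v_3 = (1, 0, 0, 0)ᵀ

Let N = A − (-5)·I. We want v_3 with N^3 v_3 = 0 but N^2 v_3 ≠ 0; then v_{j-1} := N · v_j for j = 3, …, 2.

Pick v_3 = (1, 0, 0, 0)ᵀ.
Then v_2 = N · v_3 = (2, 14, 11, 12)ᵀ.
Then v_1 = N · v_2 = (-5, -10, -15, -5)ᵀ.

Sanity check: (A − (-5)·I) v_1 = (0, 0, 0, 0)ᵀ = 0. ✓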